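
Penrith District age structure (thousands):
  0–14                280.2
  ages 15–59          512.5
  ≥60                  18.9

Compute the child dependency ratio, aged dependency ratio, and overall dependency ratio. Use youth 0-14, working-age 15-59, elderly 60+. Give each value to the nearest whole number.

Youth dependency ratio = 280.2 / 512.5 × 100 = 55
Old-age dependency ratio = 18.9 / 512.5 × 100 = 4
Total dependency ratio = (280.2 + 18.9) / 512.5 × 100 = 299.1 / 512.5 × 100 = 58

Youth dependency ratio: 55
Old-age dependency ratio: 4
Total dependency ratio: 58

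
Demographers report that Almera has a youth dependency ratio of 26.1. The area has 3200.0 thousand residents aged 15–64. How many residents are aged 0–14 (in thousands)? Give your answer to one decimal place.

Aged 0–14: 835.2

Youth dependency ratio = youth / working-age × 100
26.1 = Y / 3200.0 × 100
⇒ 835.2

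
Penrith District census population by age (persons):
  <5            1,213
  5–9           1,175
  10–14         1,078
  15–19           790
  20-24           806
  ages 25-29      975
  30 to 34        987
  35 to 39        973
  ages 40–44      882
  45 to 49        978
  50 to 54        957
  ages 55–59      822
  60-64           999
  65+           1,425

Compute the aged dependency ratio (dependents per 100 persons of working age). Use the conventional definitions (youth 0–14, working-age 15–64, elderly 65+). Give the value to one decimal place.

Old-age dependency ratio: 15.5

0–14: 1,213 + 1,175 + 1,078 = 3,466
15–64: 790 + 806 + 975 + 987 + 973 + 882 + 978 + 957 + 822 + 999 = 9,169
65+: 1,425
Old-age dependency ratio = 1,425 / 9,169 × 100 = 15.5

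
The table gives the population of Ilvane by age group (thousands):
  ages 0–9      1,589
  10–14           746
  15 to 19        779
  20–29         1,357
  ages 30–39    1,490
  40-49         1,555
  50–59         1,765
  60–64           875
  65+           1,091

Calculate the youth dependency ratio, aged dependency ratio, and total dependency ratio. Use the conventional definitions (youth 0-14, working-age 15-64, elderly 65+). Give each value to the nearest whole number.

0–14: 1,589 + 746 = 2,335
15–64: 779 + 1,357 + 1,490 + 1,555 + 1,765 + 875 = 7,821
65+: 1,091
Youth dependency ratio = 2,335 / 7,821 × 100 = 30
Old-age dependency ratio = 1,091 / 7,821 × 100 = 14
Total dependency ratio = (2,335 + 1,091) / 7,821 × 100 = 3,426 / 7,821 × 100 = 44

Youth dependency ratio: 30
Old-age dependency ratio: 14
Total dependency ratio: 44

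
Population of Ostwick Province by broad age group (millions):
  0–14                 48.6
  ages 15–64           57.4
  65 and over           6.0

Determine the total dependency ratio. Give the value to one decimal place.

Total dependency ratio = (48.6 + 6.0) / 57.4 × 100 = 54.6 / 57.4 × 100 = 95.1

Total dependency ratio: 95.1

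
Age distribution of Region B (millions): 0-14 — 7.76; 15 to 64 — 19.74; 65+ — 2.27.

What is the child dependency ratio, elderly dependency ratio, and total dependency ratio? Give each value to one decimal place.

Youth dependency ratio = 7.76 / 19.74 × 100 = 39.3
Old-age dependency ratio = 2.27 / 19.74 × 100 = 11.5
Total dependency ratio = (7.76 + 2.27) / 19.74 × 100 = 10.03 / 19.74 × 100 = 50.8

Youth dependency ratio: 39.3
Old-age dependency ratio: 11.5
Total dependency ratio: 50.8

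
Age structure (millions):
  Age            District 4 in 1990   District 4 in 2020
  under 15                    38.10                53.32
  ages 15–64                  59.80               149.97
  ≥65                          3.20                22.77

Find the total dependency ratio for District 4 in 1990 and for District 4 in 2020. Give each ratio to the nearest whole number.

District 4 in 1990: 69
District 4 in 2020: 51

District 4 in 1990: (38.10 + 3.20) / 59.80 × 100 = 41.30 / 59.80 × 100 = 69
District 4 in 2020: (53.32 + 22.77) / 149.97 × 100 = 76.09 / 149.97 × 100 = 51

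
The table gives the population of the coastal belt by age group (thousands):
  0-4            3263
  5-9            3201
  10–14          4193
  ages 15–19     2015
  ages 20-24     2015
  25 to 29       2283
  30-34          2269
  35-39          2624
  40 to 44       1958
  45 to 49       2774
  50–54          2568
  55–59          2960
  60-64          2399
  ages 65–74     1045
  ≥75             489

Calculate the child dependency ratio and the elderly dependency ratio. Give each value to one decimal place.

Youth dependency ratio: 44.7
Old-age dependency ratio: 6.4

0–14: 3263 + 3201 + 4193 = 10657
15–64: 2015 + 2015 + 2283 + 2269 + 2624 + 1958 + 2774 + 2568 + 2960 + 2399 = 23865
65+: 1045 + 489 = 1534
Youth dependency ratio = 10657 / 23865 × 100 = 44.7
Old-age dependency ratio = 1534 / 23865 × 100 = 6.4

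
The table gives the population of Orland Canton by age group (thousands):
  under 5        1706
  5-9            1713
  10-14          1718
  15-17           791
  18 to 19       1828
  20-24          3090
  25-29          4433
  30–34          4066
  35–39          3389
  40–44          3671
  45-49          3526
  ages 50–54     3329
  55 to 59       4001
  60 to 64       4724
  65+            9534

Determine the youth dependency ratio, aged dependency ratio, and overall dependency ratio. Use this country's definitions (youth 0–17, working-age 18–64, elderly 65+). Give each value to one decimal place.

Youth dependency ratio: 16.4
Old-age dependency ratio: 26.4
Total dependency ratio: 42.9

0–17: 1706 + 1713 + 1718 + 791 = 5928
18–64: 1828 + 3090 + 4433 + 4066 + 3389 + 3671 + 3526 + 3329 + 4001 + 4724 = 36057
65+: 9534
Youth dependency ratio = 5928 / 36057 × 100 = 16.4
Old-age dependency ratio = 9534 / 36057 × 100 = 26.4
Total dependency ratio = (5928 + 9534) / 36057 × 100 = 15462 / 36057 × 100 = 42.9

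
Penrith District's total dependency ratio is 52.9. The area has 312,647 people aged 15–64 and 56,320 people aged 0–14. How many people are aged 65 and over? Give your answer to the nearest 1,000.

Total dependency ratio = (youth + elderly) / working-age × 100
52.9 = (56,320 + E) / 312,647 × 100
⇒ 109,000

Aged 65 and over: 109,000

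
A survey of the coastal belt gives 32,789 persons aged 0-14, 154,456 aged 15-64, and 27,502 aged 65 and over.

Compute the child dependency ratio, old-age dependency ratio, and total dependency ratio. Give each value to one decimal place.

Youth dependency ratio: 21.2
Old-age dependency ratio: 17.8
Total dependency ratio: 39.0

Youth dependency ratio = 32,789 / 154,456 × 100 = 21.2
Old-age dependency ratio = 27,502 / 154,456 × 100 = 17.8
Total dependency ratio = (32,789 + 27,502) / 154,456 × 100 = 60,291 / 154,456 × 100 = 39.0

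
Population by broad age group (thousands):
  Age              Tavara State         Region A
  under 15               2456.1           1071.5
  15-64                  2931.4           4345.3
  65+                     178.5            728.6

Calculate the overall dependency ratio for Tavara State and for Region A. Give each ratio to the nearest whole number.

Tavara State: 90
Region A: 41

Tavara State: (2456.1 + 178.5) / 2931.4 × 100 = 2634.6 / 2931.4 × 100 = 90
Region A: (1071.5 + 728.6) / 4345.3 × 100 = 1800.1 / 4345.3 × 100 = 41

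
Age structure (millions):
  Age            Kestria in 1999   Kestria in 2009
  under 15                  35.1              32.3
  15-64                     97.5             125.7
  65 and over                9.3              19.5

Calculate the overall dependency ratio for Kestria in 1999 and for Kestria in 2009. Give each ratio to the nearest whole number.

Kestria in 1999: (35.1 + 9.3) / 97.5 × 100 = 44.4 / 97.5 × 100 = 46
Kestria in 2009: (32.3 + 19.5) / 125.7 × 100 = 51.8 / 125.7 × 100 = 41

Kestria in 1999: 46
Kestria in 2009: 41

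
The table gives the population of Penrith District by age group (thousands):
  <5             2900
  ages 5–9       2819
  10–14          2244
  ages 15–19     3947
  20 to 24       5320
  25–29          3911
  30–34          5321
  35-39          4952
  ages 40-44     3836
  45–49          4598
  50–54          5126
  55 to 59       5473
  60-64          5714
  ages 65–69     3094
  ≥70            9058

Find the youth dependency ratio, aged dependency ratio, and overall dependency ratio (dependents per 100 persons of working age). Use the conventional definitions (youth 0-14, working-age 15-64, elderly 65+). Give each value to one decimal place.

Youth dependency ratio: 16.5
Old-age dependency ratio: 25.2
Total dependency ratio: 41.7

0–14: 2900 + 2819 + 2244 = 7963
15–64: 3947 + 5320 + 3911 + 5321 + 4952 + 3836 + 4598 + 5126 + 5473 + 5714 = 48198
65+: 3094 + 9058 = 12152
Youth dependency ratio = 7963 / 48198 × 100 = 16.5
Old-age dependency ratio = 12152 / 48198 × 100 = 25.2
Total dependency ratio = (7963 + 12152) / 48198 × 100 = 20115 / 48198 × 100 = 41.7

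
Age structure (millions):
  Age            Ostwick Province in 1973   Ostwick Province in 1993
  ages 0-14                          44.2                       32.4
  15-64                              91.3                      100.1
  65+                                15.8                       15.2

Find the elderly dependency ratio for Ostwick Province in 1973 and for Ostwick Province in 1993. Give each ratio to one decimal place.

Ostwick Province in 1973: 15.8 / 91.3 × 100 = 17.3
Ostwick Province in 1993: 15.2 / 100.1 × 100 = 15.2

Ostwick Province in 1973: 17.3
Ostwick Province in 1993: 15.2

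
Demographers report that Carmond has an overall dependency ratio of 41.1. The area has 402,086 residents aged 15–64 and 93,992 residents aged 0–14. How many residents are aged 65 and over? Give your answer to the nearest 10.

Total dependency ratio = (youth + elderly) / working-age × 100
41.1 = (93,992 + E) / 402,086 × 100
⇒ 71,270

Aged 65 and over: 71,270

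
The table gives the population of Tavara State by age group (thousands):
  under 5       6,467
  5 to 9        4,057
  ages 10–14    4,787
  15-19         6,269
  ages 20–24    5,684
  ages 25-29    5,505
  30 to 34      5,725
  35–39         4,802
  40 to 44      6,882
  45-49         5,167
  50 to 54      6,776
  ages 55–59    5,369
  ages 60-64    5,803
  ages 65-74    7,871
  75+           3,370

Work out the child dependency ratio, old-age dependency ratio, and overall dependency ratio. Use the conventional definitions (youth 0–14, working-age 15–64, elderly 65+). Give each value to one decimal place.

0–14: 6,467 + 4,057 + 4,787 = 15,311
15–64: 6,269 + 5,684 + 5,505 + 5,725 + 4,802 + 6,882 + 5,167 + 6,776 + 5,369 + 5,803 = 57,982
65+: 7,871 + 3,370 = 11,241
Youth dependency ratio = 15,311 / 57,982 × 100 = 26.4
Old-age dependency ratio = 11,241 / 57,982 × 100 = 19.4
Total dependency ratio = (15,311 + 11,241) / 57,982 × 100 = 26,552 / 57,982 × 100 = 45.8

Youth dependency ratio: 26.4
Old-age dependency ratio: 19.4
Total dependency ratio: 45.8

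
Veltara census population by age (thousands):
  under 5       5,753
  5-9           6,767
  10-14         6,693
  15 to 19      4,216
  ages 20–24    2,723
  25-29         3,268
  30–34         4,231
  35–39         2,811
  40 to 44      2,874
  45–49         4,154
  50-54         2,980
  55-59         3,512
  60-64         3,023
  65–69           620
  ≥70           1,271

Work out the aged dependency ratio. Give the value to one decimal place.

Old-age dependency ratio: 5.6

0–14: 5,753 + 6,767 + 6,693 = 19,213
15–64: 4,216 + 2,723 + 3,268 + 4,231 + 2,811 + 2,874 + 4,154 + 2,980 + 3,512 + 3,023 = 33,792
65+: 620 + 1,271 = 1,891
Old-age dependency ratio = 1,891 / 33,792 × 100 = 5.6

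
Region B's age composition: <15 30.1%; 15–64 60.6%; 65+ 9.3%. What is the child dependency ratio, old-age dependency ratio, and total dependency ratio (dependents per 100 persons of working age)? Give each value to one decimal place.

Youth dependency ratio: 49.7
Old-age dependency ratio: 15.3
Total dependency ratio: 65.0

Youth dependency ratio = 30.1 / 60.6 × 100 = 49.7
Old-age dependency ratio = 9.3 / 60.6 × 100 = 15.3
Total dependency ratio = (30.1 + 9.3) / 60.6 × 100 = 39.4 / 60.6 × 100 = 65.0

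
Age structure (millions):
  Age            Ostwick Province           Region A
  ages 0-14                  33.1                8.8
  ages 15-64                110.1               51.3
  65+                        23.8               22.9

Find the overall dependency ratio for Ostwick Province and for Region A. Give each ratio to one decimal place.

Ostwick Province: (33.1 + 23.8) / 110.1 × 100 = 56.9 / 110.1 × 100 = 51.7
Region A: (8.8 + 22.9) / 51.3 × 100 = 31.7 / 51.3 × 100 = 61.8

Ostwick Province: 51.7
Region A: 61.8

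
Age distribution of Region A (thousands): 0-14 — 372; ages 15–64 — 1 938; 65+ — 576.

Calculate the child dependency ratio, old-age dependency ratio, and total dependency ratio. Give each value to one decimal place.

Youth dependency ratio: 19.2
Old-age dependency ratio: 29.7
Total dependency ratio: 48.9

Youth dependency ratio = 372 / 1 938 × 100 = 19.2
Old-age dependency ratio = 576 / 1 938 × 100 = 29.7
Total dependency ratio = (372 + 576) / 1 938 × 100 = 948 / 1 938 × 100 = 48.9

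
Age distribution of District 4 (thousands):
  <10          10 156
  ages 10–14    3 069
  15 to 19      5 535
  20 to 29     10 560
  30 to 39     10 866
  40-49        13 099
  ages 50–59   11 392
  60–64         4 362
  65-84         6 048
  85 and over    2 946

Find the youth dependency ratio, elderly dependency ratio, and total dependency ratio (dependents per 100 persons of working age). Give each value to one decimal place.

0–14: 10 156 + 3 069 = 13 225
15–64: 5 535 + 10 560 + 10 866 + 13 099 + 11 392 + 4 362 = 55 814
65+: 6 048 + 2 946 = 8 994
Youth dependency ratio = 13 225 / 55 814 × 100 = 23.7
Old-age dependency ratio = 8 994 / 55 814 × 100 = 16.1
Total dependency ratio = (13 225 + 8 994) / 55 814 × 100 = 22 219 / 55 814 × 100 = 39.8

Youth dependency ratio: 23.7
Old-age dependency ratio: 16.1
Total dependency ratio: 39.8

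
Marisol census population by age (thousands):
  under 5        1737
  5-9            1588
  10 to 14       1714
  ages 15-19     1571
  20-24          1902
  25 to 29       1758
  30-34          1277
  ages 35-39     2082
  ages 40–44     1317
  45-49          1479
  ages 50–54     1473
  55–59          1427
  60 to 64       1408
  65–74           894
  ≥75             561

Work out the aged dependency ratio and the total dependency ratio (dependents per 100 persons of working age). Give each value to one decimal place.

Old-age dependency ratio: 9.3
Total dependency ratio: 41.4

0–14: 1737 + 1588 + 1714 = 5039
15–64: 1571 + 1902 + 1758 + 1277 + 2082 + 1317 + 1479 + 1473 + 1427 + 1408 = 15694
65+: 894 + 561 = 1455
Old-age dependency ratio = 1455 / 15694 × 100 = 9.3
Total dependency ratio = (5039 + 1455) / 15694 × 100 = 6494 / 15694 × 100 = 41.4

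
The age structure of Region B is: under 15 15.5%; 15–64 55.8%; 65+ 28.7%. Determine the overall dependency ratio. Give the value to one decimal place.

Total dependency ratio: 79.2

Total dependency ratio = (15.5 + 28.7) / 55.8 × 100 = 44.2 / 55.8 × 100 = 79.2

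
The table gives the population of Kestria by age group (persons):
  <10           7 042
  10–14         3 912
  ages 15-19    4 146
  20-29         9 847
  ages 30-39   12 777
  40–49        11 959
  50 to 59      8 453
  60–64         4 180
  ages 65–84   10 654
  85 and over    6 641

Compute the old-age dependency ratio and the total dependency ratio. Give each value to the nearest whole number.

0–14: 7 042 + 3 912 = 10 954
15–64: 4 146 + 9 847 + 12 777 + 11 959 + 8 453 + 4 180 = 51 362
65+: 10 654 + 6 641 = 17 295
Old-age dependency ratio = 17 295 / 51 362 × 100 = 34
Total dependency ratio = (10 954 + 17 295) / 51 362 × 100 = 28 249 / 51 362 × 100 = 55

Old-age dependency ratio: 34
Total dependency ratio: 55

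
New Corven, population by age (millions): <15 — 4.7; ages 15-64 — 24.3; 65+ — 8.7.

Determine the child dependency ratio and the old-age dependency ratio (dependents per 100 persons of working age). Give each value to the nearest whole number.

Youth dependency ratio: 19
Old-age dependency ratio: 36

Youth dependency ratio = 4.7 / 24.3 × 100 = 19
Old-age dependency ratio = 8.7 / 24.3 × 100 = 36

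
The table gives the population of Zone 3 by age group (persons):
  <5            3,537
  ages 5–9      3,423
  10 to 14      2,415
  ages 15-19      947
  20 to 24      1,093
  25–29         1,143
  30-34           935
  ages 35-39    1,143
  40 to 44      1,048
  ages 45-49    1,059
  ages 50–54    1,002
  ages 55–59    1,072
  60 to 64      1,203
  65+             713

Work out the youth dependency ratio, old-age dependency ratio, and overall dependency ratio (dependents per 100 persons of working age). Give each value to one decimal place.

0–14: 3,537 + 3,423 + 2,415 = 9,375
15–64: 947 + 1,093 + 1,143 + 935 + 1,143 + 1,048 + 1,059 + 1,002 + 1,072 + 1,203 = 10,645
65+: 713
Youth dependency ratio = 9,375 / 10,645 × 100 = 88.1
Old-age dependency ratio = 713 / 10,645 × 100 = 6.7
Total dependency ratio = (9,375 + 713) / 10,645 × 100 = 10,088 / 10,645 × 100 = 94.8

Youth dependency ratio: 88.1
Old-age dependency ratio: 6.7
Total dependency ratio: 94.8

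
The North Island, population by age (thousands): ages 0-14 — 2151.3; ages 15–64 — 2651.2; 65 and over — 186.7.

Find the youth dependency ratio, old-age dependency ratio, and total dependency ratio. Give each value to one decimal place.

Youth dependency ratio: 81.1
Old-age dependency ratio: 7.0
Total dependency ratio: 88.2

Youth dependency ratio = 2151.3 / 2651.2 × 100 = 81.1
Old-age dependency ratio = 186.7 / 2651.2 × 100 = 7.0
Total dependency ratio = (2151.3 + 186.7) / 2651.2 × 100 = 2338.0 / 2651.2 × 100 = 88.2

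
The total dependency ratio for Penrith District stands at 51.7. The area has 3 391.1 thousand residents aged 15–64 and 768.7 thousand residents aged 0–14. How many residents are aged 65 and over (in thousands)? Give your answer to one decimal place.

Total dependency ratio = (youth + elderly) / working-age × 100
51.7 = (768.7 + E) / 3 391.1 × 100
⇒ 984.5

Aged 65 and over: 984.5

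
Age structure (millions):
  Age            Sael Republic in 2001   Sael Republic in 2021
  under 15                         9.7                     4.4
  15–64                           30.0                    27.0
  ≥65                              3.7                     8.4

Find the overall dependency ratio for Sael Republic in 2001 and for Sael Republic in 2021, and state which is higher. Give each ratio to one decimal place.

Sael Republic in 2001: (9.7 + 3.7) / 30.0 × 100 = 13.4 / 30.0 × 100 = 44.7
Sael Republic in 2021: (4.4 + 8.4) / 27.0 × 100 = 12.8 / 27.0 × 100 = 47.4

Sael Republic in 2001: 44.7
Sael Republic in 2021: 47.4
Higher: Sael Republic in 2021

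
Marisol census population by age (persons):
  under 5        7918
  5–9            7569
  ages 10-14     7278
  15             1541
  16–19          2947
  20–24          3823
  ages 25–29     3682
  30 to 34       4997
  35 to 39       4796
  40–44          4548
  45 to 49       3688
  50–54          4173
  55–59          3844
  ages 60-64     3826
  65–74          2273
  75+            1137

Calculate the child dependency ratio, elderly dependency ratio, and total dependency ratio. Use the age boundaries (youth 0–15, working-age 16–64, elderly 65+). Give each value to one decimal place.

Youth dependency ratio: 60.3
Old-age dependency ratio: 8.5
Total dependency ratio: 68.7

0–15: 7918 + 7569 + 7278 + 1541 = 24306
16–64: 2947 + 3823 + 3682 + 4997 + 4796 + 4548 + 3688 + 4173 + 3844 + 3826 = 40324
65+: 2273 + 1137 = 3410
Youth dependency ratio = 24306 / 40324 × 100 = 60.3
Old-age dependency ratio = 3410 / 40324 × 100 = 8.5
Total dependency ratio = (24306 + 3410) / 40324 × 100 = 27716 / 40324 × 100 = 68.7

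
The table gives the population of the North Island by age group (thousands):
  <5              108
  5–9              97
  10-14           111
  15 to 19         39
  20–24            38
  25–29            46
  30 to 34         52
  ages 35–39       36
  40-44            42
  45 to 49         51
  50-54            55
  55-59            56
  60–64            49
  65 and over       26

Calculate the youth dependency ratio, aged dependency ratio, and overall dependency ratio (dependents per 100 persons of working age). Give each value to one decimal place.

0–14: 108 + 97 + 111 = 316
15–64: 39 + 38 + 46 + 52 + 36 + 42 + 51 + 55 + 56 + 49 = 464
65+: 26
Youth dependency ratio = 316 / 464 × 100 = 68.1
Old-age dependency ratio = 26 / 464 × 100 = 5.6
Total dependency ratio = (316 + 26) / 464 × 100 = 342 / 464 × 100 = 73.7

Youth dependency ratio: 68.1
Old-age dependency ratio: 5.6
Total dependency ratio: 73.7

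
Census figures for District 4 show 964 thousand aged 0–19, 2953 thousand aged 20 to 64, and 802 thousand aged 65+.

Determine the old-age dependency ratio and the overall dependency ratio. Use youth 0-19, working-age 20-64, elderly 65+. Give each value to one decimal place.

Old-age dependency ratio: 27.2
Total dependency ratio: 59.8

Old-age dependency ratio = 802 / 2953 × 100 = 27.2
Total dependency ratio = (964 + 802) / 2953 × 100 = 1766 / 2953 × 100 = 59.8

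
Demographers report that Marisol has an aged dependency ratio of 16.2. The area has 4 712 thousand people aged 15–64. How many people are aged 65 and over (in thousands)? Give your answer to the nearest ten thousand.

Old-age dependency ratio = elderly / working-age × 100
16.2 = E / 4 712 × 100
⇒ 760

Aged 65 and over: 760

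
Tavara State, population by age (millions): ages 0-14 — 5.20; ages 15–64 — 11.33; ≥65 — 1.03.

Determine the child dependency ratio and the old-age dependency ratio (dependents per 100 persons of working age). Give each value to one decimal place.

Youth dependency ratio = 5.20 / 11.33 × 100 = 45.9
Old-age dependency ratio = 1.03 / 11.33 × 100 = 9.1

Youth dependency ratio: 45.9
Old-age dependency ratio: 9.1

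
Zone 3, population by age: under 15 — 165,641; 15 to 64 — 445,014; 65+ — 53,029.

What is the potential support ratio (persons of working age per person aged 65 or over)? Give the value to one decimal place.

Potential support ratio: 8.4

Potential support ratio = 445,014 / 53,029 = 8.4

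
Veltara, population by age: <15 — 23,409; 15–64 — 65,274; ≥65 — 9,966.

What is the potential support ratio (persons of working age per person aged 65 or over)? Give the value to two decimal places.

Potential support ratio: 6.55

Potential support ratio = 65,274 / 9,966 = 6.55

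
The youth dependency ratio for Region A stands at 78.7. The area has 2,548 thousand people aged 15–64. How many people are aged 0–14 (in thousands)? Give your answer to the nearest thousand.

Aged 0–14: 2,005

Youth dependency ratio = youth / working-age × 100
78.7 = Y / 2,548 × 100
⇒ 2,005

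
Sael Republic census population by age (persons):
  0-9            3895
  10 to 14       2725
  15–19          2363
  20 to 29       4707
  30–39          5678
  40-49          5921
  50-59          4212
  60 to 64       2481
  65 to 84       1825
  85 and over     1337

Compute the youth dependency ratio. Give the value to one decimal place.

0–14: 3895 + 2725 = 6620
15–64: 2363 + 4707 + 5678 + 5921 + 4212 + 2481 = 25362
65+: 1825 + 1337 = 3162
Youth dependency ratio = 6620 / 25362 × 100 = 26.1

Youth dependency ratio: 26.1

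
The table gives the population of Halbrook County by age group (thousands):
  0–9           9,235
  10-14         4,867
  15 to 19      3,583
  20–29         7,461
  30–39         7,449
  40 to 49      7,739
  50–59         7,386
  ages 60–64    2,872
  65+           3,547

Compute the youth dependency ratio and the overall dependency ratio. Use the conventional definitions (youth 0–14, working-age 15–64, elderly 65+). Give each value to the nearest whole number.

Youth dependency ratio: 39
Total dependency ratio: 48

0–14: 9,235 + 4,867 = 14,102
15–64: 3,583 + 7,461 + 7,449 + 7,739 + 7,386 + 2,872 = 36,490
65+: 3,547
Youth dependency ratio = 14,102 / 36,490 × 100 = 39
Total dependency ratio = (14,102 + 3,547) / 36,490 × 100 = 17,649 / 36,490 × 100 = 48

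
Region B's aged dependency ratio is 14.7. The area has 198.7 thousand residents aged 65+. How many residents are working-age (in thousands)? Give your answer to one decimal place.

Working-age: 1351.7

Old-age dependency ratio = elderly / working-age × 100
14.7 = 198.7 / W × 100
⇒ 1351.7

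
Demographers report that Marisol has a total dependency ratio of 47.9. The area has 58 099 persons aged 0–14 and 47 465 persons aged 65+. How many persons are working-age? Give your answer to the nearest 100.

Working-age: 220 400

Total dependency ratio = (youth + elderly) / working-age × 100
47.9 = (58 099 + 47 465) / W × 100
⇒ 220 400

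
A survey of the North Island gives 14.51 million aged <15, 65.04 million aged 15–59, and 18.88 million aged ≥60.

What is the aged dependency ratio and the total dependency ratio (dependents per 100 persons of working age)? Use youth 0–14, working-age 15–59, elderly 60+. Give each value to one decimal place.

Old-age dependency ratio: 29.0
Total dependency ratio: 51.3

Old-age dependency ratio = 18.88 / 65.04 × 100 = 29.0
Total dependency ratio = (14.51 + 18.88) / 65.04 × 100 = 33.39 / 65.04 × 100 = 51.3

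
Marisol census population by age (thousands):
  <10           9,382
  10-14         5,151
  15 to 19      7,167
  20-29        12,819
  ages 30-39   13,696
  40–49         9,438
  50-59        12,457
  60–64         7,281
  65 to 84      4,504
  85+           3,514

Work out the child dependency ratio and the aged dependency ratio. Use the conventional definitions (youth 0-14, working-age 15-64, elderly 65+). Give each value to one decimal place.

Youth dependency ratio: 23.1
Old-age dependency ratio: 12.8

0–14: 9,382 + 5,151 = 14,533
15–64: 7,167 + 12,819 + 13,696 + 9,438 + 12,457 + 7,281 = 62,858
65+: 4,504 + 3,514 = 8,018
Youth dependency ratio = 14,533 / 62,858 × 100 = 23.1
Old-age dependency ratio = 8,018 / 62,858 × 100 = 12.8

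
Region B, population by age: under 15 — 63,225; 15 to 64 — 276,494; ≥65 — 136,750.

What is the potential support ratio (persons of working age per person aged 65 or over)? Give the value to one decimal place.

Potential support ratio = 276,494 / 136,750 = 2.0

Potential support ratio: 2.0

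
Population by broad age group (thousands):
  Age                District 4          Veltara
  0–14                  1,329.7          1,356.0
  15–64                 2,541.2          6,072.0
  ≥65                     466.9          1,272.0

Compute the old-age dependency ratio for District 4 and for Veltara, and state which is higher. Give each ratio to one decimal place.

District 4: 466.9 / 2,541.2 × 100 = 18.4
Veltara: 1,272.0 / 6,072.0 × 100 = 20.9

District 4: 18.4
Veltara: 20.9
Higher: Veltara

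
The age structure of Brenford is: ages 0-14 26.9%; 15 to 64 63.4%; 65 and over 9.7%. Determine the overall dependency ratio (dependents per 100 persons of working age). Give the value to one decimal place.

Total dependency ratio: 57.7

Total dependency ratio = (26.9 + 9.7) / 63.4 × 100 = 36.6 / 63.4 × 100 = 57.7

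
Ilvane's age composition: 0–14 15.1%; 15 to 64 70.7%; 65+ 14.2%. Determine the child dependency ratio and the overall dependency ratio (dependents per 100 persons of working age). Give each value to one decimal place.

Youth dependency ratio = 15.1 / 70.7 × 100 = 21.4
Total dependency ratio = (15.1 + 14.2) / 70.7 × 100 = 29.3 / 70.7 × 100 = 41.4

Youth dependency ratio: 21.4
Total dependency ratio: 41.4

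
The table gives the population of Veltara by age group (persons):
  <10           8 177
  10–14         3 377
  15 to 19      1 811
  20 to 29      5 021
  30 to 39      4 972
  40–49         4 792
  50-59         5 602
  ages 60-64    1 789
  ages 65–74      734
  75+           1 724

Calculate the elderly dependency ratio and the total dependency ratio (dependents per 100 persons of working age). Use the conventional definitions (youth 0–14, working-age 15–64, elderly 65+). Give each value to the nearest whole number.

Old-age dependency ratio: 10
Total dependency ratio: 58

0–14: 8 177 + 3 377 = 11 554
15–64: 1 811 + 5 021 + 4 972 + 4 792 + 5 602 + 1 789 = 23 987
65+: 734 + 1 724 = 2 458
Old-age dependency ratio = 2 458 / 23 987 × 100 = 10
Total dependency ratio = (11 554 + 2 458) / 23 987 × 100 = 14 012 / 23 987 × 100 = 58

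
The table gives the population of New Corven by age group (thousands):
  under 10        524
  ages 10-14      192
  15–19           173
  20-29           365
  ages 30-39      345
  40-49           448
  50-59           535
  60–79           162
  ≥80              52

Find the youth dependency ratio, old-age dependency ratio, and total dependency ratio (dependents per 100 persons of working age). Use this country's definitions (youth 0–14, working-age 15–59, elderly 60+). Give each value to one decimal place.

0–14: 524 + 192 = 716
15–59: 173 + 365 + 345 + 448 + 535 = 1866
60+: 162 + 52 = 214
Youth dependency ratio = 716 / 1866 × 100 = 38.4
Old-age dependency ratio = 214 / 1866 × 100 = 11.5
Total dependency ratio = (716 + 214) / 1866 × 100 = 930 / 1866 × 100 = 49.8

Youth dependency ratio: 38.4
Old-age dependency ratio: 11.5
Total dependency ratio: 49.8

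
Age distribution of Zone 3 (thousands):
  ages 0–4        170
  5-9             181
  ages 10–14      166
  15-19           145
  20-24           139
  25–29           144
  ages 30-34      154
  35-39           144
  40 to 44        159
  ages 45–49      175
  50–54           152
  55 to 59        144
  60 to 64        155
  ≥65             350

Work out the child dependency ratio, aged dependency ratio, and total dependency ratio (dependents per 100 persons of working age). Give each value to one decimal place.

0–14: 170 + 181 + 166 = 517
15–64: 145 + 139 + 144 + 154 + 144 + 159 + 175 + 152 + 144 + 155 = 1,511
65+: 350
Youth dependency ratio = 517 / 1,511 × 100 = 34.2
Old-age dependency ratio = 350 / 1,511 × 100 = 23.2
Total dependency ratio = (517 + 350) / 1,511 × 100 = 867 / 1,511 × 100 = 57.4

Youth dependency ratio: 34.2
Old-age dependency ratio: 23.2
Total dependency ratio: 57.4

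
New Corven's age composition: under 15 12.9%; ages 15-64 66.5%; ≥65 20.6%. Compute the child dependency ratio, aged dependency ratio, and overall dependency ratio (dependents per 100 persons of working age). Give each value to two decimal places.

Youth dependency ratio = 12.9 / 66.5 × 100 = 19.40
Old-age dependency ratio = 20.6 / 66.5 × 100 = 30.98
Total dependency ratio = (12.9 + 20.6) / 66.5 × 100 = 33.5 / 66.5 × 100 = 50.38

Youth dependency ratio: 19.40
Old-age dependency ratio: 30.98
Total dependency ratio: 50.38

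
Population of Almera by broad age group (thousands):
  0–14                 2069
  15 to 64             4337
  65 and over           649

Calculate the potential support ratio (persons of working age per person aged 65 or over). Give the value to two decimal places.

Potential support ratio: 6.68

Potential support ratio = 4337 / 649 = 6.68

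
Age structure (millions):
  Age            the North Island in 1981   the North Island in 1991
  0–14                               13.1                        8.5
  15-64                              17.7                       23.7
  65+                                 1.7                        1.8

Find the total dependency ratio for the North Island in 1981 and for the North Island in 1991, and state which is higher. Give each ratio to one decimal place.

the North Island in 1981: (13.1 + 1.7) / 17.7 × 100 = 14.8 / 17.7 × 100 = 83.6
the North Island in 1991: (8.5 + 1.8) / 23.7 × 100 = 10.3 / 23.7 × 100 = 43.5

the North Island in 1981: 83.6
the North Island in 1991: 43.5
Higher: the North Island in 1981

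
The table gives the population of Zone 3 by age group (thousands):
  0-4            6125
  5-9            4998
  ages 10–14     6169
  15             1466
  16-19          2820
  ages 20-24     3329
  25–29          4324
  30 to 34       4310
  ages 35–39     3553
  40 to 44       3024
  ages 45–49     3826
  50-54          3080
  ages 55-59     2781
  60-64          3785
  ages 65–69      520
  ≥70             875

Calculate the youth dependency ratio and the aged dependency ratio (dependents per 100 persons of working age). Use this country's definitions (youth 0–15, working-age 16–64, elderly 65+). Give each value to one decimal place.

0–15: 6125 + 4998 + 6169 + 1466 = 18758
16–64: 2820 + 3329 + 4324 + 4310 + 3553 + 3024 + 3826 + 3080 + 2781 + 3785 = 34832
65+: 520 + 875 = 1395
Youth dependency ratio = 18758 / 34832 × 100 = 53.9
Old-age dependency ratio = 1395 / 34832 × 100 = 4.0

Youth dependency ratio: 53.9
Old-age dependency ratio: 4.0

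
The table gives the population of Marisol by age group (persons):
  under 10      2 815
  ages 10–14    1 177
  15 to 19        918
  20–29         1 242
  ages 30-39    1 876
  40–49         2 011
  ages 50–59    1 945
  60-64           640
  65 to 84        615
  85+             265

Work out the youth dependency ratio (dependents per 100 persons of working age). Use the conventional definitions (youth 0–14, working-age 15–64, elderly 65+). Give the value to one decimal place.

0–14: 2 815 + 1 177 = 3 992
15–64: 918 + 1 242 + 1 876 + 2 011 + 1 945 + 640 = 8 632
65+: 615 + 265 = 880
Youth dependency ratio = 3 992 / 8 632 × 100 = 46.2

Youth dependency ratio: 46.2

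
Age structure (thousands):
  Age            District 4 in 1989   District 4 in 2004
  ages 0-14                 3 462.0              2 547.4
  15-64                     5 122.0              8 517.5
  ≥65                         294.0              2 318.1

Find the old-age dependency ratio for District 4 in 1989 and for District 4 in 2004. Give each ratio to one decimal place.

District 4 in 1989: 5.7
District 4 in 2004: 27.2

District 4 in 1989: 294.0 / 5 122.0 × 100 = 5.7
District 4 in 2004: 2 318.1 / 8 517.5 × 100 = 27.2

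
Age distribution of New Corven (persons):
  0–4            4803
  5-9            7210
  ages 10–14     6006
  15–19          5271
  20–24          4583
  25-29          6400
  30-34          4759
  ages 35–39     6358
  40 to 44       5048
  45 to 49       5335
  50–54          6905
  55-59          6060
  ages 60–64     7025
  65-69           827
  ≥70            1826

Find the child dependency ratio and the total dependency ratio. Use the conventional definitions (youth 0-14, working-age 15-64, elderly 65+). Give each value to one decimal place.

Youth dependency ratio: 31.2
Total dependency ratio: 35.8

0–14: 4803 + 7210 + 6006 = 18019
15–64: 5271 + 4583 + 6400 + 4759 + 6358 + 5048 + 5335 + 6905 + 6060 + 7025 = 57744
65+: 827 + 1826 = 2653
Youth dependency ratio = 18019 / 57744 × 100 = 31.2
Total dependency ratio = (18019 + 2653) / 57744 × 100 = 20672 / 57744 × 100 = 35.8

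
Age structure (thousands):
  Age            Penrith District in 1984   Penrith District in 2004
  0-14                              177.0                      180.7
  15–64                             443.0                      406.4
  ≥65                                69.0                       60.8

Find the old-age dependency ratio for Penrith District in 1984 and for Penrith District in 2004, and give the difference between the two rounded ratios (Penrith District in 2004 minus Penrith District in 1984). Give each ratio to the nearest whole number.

Penrith District in 1984: 16
Penrith District in 2004: 15
Difference: -1

Penrith District in 1984: 69.0 / 443.0 × 100 = 16
Penrith District in 2004: 60.8 / 406.4 × 100 = 15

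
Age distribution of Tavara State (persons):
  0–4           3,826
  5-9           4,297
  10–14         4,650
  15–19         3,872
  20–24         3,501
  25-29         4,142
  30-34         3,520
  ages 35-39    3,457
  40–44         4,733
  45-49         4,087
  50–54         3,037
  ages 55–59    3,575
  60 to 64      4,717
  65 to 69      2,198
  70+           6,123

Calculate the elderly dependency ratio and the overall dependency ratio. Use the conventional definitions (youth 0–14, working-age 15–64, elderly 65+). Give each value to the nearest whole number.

0–14: 3,826 + 4,297 + 4,650 = 12,773
15–64: 3,872 + 3,501 + 4,142 + 3,520 + 3,457 + 4,733 + 4,087 + 3,037 + 3,575 + 4,717 = 38,641
65+: 2,198 + 6,123 = 8,321
Old-age dependency ratio = 8,321 / 38,641 × 100 = 22
Total dependency ratio = (12,773 + 8,321) / 38,641 × 100 = 21,094 / 38,641 × 100 = 55

Old-age dependency ratio: 22
Total dependency ratio: 55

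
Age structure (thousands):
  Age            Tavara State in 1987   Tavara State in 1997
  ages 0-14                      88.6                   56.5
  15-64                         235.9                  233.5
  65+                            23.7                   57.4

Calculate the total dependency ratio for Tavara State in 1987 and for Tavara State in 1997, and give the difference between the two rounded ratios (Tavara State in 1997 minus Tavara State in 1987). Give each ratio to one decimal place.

Tavara State in 1987: (88.6 + 23.7) / 235.9 × 100 = 112.3 / 235.9 × 100 = 47.6
Tavara State in 1997: (56.5 + 57.4) / 233.5 × 100 = 113.9 / 233.5 × 100 = 48.8

Tavara State in 1987: 47.6
Tavara State in 1997: 48.8
Difference: +1.2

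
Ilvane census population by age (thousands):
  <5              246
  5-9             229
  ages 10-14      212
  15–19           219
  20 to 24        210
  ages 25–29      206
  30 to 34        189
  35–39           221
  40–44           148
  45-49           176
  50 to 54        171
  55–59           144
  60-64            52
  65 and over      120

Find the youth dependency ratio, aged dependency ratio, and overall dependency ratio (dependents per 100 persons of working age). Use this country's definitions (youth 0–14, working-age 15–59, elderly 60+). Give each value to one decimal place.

0–14: 246 + 229 + 212 = 687
15–59: 219 + 210 + 206 + 189 + 221 + 148 + 176 + 171 + 144 = 1 684
60+: 52 + 120 = 172
Youth dependency ratio = 687 / 1 684 × 100 = 40.8
Old-age dependency ratio = 172 / 1 684 × 100 = 10.2
Total dependency ratio = (687 + 172) / 1 684 × 100 = 859 / 1 684 × 100 = 51.0

Youth dependency ratio: 40.8
Old-age dependency ratio: 10.2
Total dependency ratio: 51.0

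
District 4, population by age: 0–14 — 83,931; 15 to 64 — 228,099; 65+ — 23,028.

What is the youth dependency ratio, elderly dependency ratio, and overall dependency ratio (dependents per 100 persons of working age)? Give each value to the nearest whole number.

Youth dependency ratio: 37
Old-age dependency ratio: 10
Total dependency ratio: 47

Youth dependency ratio = 83,931 / 228,099 × 100 = 37
Old-age dependency ratio = 23,028 / 228,099 × 100 = 10
Total dependency ratio = (83,931 + 23,028) / 228,099 × 100 = 106,959 / 228,099 × 100 = 47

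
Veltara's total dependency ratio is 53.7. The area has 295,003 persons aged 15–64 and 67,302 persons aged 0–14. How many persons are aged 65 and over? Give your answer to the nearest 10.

Aged 65 and over: 91,110

Total dependency ratio = (youth + elderly) / working-age × 100
53.7 = (67,302 + E) / 295,003 × 100
⇒ 91,110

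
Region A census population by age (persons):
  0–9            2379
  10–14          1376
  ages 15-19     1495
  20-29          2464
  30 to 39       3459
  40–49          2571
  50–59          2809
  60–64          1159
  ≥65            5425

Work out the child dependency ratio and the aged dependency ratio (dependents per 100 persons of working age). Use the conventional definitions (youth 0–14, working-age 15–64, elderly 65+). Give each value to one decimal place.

Youth dependency ratio: 26.9
Old-age dependency ratio: 38.9

0–14: 2379 + 1376 = 3755
15–64: 1495 + 2464 + 3459 + 2571 + 2809 + 1159 = 13957
65+: 5425
Youth dependency ratio = 3755 / 13957 × 100 = 26.9
Old-age dependency ratio = 5425 / 13957 × 100 = 38.9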